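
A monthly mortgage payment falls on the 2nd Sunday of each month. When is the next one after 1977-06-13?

June 1977 starts on a Wednesday; its first Sunday is the 5th, so the 2nd Sunday is the 12th — 1977-06-12.
That is not after 1977-06-13, so look at July 1977.
July 1977 starts on a Friday; its first Sunday is the 3rd, so the 2nd Sunday is the 10th — 1977-07-10.

1977-07-10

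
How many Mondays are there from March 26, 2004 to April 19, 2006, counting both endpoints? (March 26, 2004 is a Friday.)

108

March 26, 2004 is a Friday; the first Monday on or after it is March 29, 2004 (3 days later).
From March 29, 2004 to April 19, 2006: 277 + 365 + 109 = 751 days (rest of 2004, 2005, to April 19, 2006 in 2006).
751 ÷ 7 = 107 full weeks with remainder 2, so 107 more Mondays after the first → 108.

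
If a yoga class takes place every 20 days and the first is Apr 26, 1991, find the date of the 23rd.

The 23rd occurrence is 22 intervals after the first: 22 × 20 = 440 days after Apr 26, 1991.
Apr has 30 days — 4 days to the end of Apr leaves 436.
From end of Apr to end of 1991 is 245 days (191 left).
Jan has 31 days (160 left).
Feb has 29 days (131 left).
Mar has 31 days (100 left).
Apr has 30 days (70 left).
May has 31 days (39 left).
Jun has 30 days (9 left).
9 days into Jul → Jul 9, 1992.

Jul 9, 1992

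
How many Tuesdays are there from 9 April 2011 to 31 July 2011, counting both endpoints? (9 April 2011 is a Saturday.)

16

9 April 2011 is a Saturday; the first Tuesday on or after it is 12 April 2011 (3 days later).
From 12 April 2011 to 31 July 2011: 18 + 31 + 30 + 31 = 110 days (rest of April, May, June, July).
110 ÷ 7 = 15 full weeks with remainder 5, so 15 more Tuesdays after the first → 16.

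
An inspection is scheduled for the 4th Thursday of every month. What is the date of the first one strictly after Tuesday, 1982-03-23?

March 1982 starts on a Monday; its first Thursday is the 4th, so the 4th Thursday is the 25th — 1982-03-25.
1982-03-25 is after 1982-03-23, so that is the next one.

1982-03-25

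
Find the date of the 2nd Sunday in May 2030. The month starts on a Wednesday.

May 12, 2030

May 2030 begins on a Wednesday, so the first Sunday is May 5 (4 days later).
The 2nd Sunday is 1 weeks later: 5 + 7 = 12.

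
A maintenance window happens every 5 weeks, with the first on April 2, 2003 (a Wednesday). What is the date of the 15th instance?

August 4, 2004

The 15th occurrence is 14 intervals after the first: 14 × 35 = 490 days after April 2, 2003.
April has 30 days — 28 days to the end of April leaves 462.
From end of April to end of 2003 is 245 days (217 left).
January has 31 days (186 left).
February has 29 days (157 left).
March has 31 days (126 left).
April has 30 days (96 left).
May has 31 days (65 left).
June has 30 days (35 left).
July has 31 days (4 left).
4 days into August → August 4, 2004.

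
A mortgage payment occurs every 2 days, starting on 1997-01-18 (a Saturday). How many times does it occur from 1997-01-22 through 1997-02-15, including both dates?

Occurrences land 2·i days after 1997-01-18 for i = 0, 1, 2, …
1997-01-22 is 4 days after the start; 4 ÷ 2 = 2 remainder 0. First occurrence in the window: #3 on 1997-01-22 (2×2 = 4 days in).
1997-02-15 is 28 days after the start; 28 ÷ 2 = 14 remainder 0. Last occurrence in the window: #15 on 1997-02-15.
Occurrences #3 through #15: 13 in total.

13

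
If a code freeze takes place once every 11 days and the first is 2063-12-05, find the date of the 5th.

2064-01-18

The 5th occurrence is 4 intervals after the first: 4 × 11 = 44 days after 2063-12-05.
December has 31 days — 26 days to the end of December leaves 18.
18 days into January → 2064-01-18.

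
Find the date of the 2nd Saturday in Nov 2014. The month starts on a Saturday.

Nov 2014 begins on a Saturday, so the first Saturday is Nov 1.
The 2nd Saturday is 1 weeks later: 1 + 7 = 8.

Nov 8, 2014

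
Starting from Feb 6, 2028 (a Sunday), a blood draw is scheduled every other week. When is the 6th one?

The 6th occurrence is 5 intervals after the first: 5 × 14 = 70 days after Feb 6, 2028.
Feb has 29 days — 23 days to the end of Feb leaves 47.
Mar has 31 days (16 left).
16 days into Apr → Apr 16, 2028.

Apr 16, 2028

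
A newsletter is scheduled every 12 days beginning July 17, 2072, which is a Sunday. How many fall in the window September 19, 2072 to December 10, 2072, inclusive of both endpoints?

7

Occurrences land 12·i days after July 17, 2072 for i = 0, 1, 2, …
September 19, 2072 is 64 days after the start; 64 ÷ 12 = 5 remainder 4; since the remainder is 4, round up to i = 6. First occurrence in the window: #7 on September 27, 2072 (6×12 = 72 days in).
December 10, 2072 is 146 days after the start; 146 ÷ 12 = 12 remainder 2. Last occurrence in the window: #13 on December 8, 2072.
Occurrences #7 through #13: 7 in total.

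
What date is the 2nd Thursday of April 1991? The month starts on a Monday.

April 11, 1991

April 1991 begins on a Monday, so the first Thursday is April 4 (3 days later).
The 2nd Thursday is 1 weeks later: 4 + 7 = 11.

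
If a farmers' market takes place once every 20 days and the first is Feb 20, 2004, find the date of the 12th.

The 12th occurrence is 11 intervals after the first: 11 × 20 = 220 days after Feb 20, 2004.
Feb has 29 days — 9 days to the end of Feb leaves 211.
Mar has 31 days (180 left).
Apr has 30 days (150 left).
May has 31 days (119 left).
Jun has 30 days (89 left).
Jul has 31 days (58 left).
Aug has 31 days (27 left).
27 days into Sep → Sep 27, 2004.

Sep 27, 2004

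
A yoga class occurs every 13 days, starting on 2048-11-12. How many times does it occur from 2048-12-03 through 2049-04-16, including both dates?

Occurrences land 13·i days after 2048-11-12 for i = 0, 1, 2, …
2048-12-03 is 21 days after the start; 21 ÷ 13 = 1 remainder 8; since the remainder is 8, round up to i = 2. First occurrence in the window: #3 on 2048-12-08 (2×13 = 26 days in).
2049-04-16 is 155 days after the start; 155 ÷ 13 = 11 remainder 12. Last occurrence in the window: #12 on 2049-04-04.
Occurrences #3 through #12: 10 in total.

10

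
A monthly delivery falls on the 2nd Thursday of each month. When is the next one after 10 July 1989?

13 July 1989

July 1989 starts on a Saturday; its first Thursday is the 6th, so the 2nd Thursday is the 13th — 13 July 1989.
13 July 1989 is after 10 July 1989, so that is the next one.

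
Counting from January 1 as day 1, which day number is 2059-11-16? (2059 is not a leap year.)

Days in months before November: 31 + 28 + 31 + 30 + 31 + 30 + 31 + 31 + 30 + 31 = 304.
Plus 16 days into November → day 320.

320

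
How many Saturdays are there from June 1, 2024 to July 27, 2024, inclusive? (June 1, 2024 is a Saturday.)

June 1, 2024 is a Saturday; the first Saturday on or after it is June 1, 2024.
From June 1, 2024 to July 27, 2024: 29 + 27 = 56 days (rest of June, July).
56 ÷ 7 = 8 full weeks with remainder 0, so 8 more Saturdays after the first → 9.

9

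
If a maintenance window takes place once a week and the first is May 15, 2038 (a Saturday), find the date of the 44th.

Mar 12, 2039

The 44th occurrence is 43 intervals after the first: 43 × 7 = 301 days after May 15, 2038.
May has 31 days — 16 days to the end of May leaves 285.
Jun has 30 days (255 left).
Jul has 31 days (224 left).
Aug has 31 days (193 left).
Sep has 30 days (163 left).
Oct has 31 days (132 left).
Nov has 30 days (102 left).
Dec has 31 days (71 left).
Jan has 31 days (40 left).
Feb has 28 days (12 left).
12 days into Mar → Mar 12, 2039.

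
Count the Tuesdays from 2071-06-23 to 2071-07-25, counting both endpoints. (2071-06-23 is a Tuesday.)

5

2071-06-23 is a Tuesday; the first Tuesday on or after it is 2071-06-23.
From 2071-06-23 to 2071-07-25: 7 + 25 = 32 days (rest of June, July).
32 ÷ 7 = 4 full weeks with remainder 4, so 4 more Tuesdays after the first → 5.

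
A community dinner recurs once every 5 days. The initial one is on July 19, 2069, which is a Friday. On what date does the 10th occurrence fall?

The 10th occurrence is 9 intervals after the first: 9 × 5 = 45 days after July 19, 2069.
July has 31 days — 12 days to the end of July leaves 33.
August has 31 days (2 left).
2 days into September → September 2, 2069.

September 2, 2069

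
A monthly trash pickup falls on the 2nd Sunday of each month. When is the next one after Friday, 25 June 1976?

June 1976 starts on a Tuesday; its first Sunday is the 6th, so the 2nd Sunday is the 13th — 13 June 1976.
That is not after 25 June 1976, so look at July 1976.
July 1976 starts on a Thursday; its first Sunday is the 4th, so the 2nd Sunday is the 11th — 11 July 1976.

11 July 1976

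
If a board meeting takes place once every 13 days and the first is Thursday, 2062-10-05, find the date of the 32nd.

2063-11-12

The 32nd occurrence is 31 intervals after the first: 31 × 13 = 403 days after 2062-10-05.
October has 31 days — 26 days to the end of October leaves 377.
November has 30 days (347 left).
December has 31 days (316 left).
January has 31 days (285 left).
February has 28 days (257 left).
March has 31 days (226 left).
April has 30 days (196 left).
May has 31 days (165 left).
June has 30 days (135 left).
July has 31 days (104 left).
August has 31 days (73 left).
September has 30 days (43 left).
October has 31 days (12 left).
12 days into November → 2063-11-12.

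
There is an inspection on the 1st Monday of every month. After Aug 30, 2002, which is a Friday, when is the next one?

Sep 2, 2002

Aug 2002 starts on a Thursday, so its 1st Monday is Aug 5, 2002 (4 days in).
That is not after Aug 30, 2002, so look at Sep 2002.
Sep 2002 starts on a Sunday, so its 1st Monday is Sep 2, 2002 (1 day in).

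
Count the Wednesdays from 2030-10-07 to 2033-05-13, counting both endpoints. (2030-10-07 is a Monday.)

2030-10-07 is a Monday; the first Wednesday on or after it is 2030-10-09 (2 days later).
From 2030-10-09 to 2033-05-13: 83 + 365 + 366 + 133 = 947 days (rest of 2030, 2031, 2032, to 2033-05-13 in 2033).
947 ÷ 7 = 135 full weeks with remainder 2, so 135 more Wednesdays after the first → 136.

136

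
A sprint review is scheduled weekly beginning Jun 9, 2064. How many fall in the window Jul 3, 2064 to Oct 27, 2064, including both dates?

17

Occurrences land 7·i days after Jun 9, 2064 for i = 0, 1, 2, …
Jul 3, 2064 is 24 days after the start; 24 ÷ 7 = 3 remainder 3; since the remainder is 3, round up to i = 4. First occurrence in the window: #5 on Jul 7, 2064 (4×7 = 28 days in).
Oct 27, 2064 is 140 days after the start; 140 ÷ 7 = 20 remainder 0. Last occurrence in the window: #21 on Oct 27, 2064.
Occurrences #5 through #21: 17 in total.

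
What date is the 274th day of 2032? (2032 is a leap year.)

2032-09-30

January has 31 days (274 − 31 = 243 remain).
February has 29 days (243 − 29 = 214 remain).
March has 31 days (214 − 31 = 183 remain).
April has 30 days (183 − 30 = 153 remain).
May has 31 days (153 − 31 = 122 remain).
June has 30 days (122 − 30 = 92 remain).
July has 31 days (92 − 31 = 61 remain).
August has 31 days (61 − 31 = 30 remain).
30 into September → September 30.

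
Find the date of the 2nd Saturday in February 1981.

February 1981 begins on a Sunday, so the first Saturday is February 7 (6 days later).
The 2nd Saturday is 1 weeks later: 7 + 7 = 14.

14 February 1981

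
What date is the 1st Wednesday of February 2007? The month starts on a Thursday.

February 7, 2007

February 2007 begins on a Thursday, so the first Wednesday is February 7 (6 days later).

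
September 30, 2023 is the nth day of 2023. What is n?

273

Days in months before September: 31 + 28 + 31 + 30 + 31 + 30 + 31 + 31 = 243.
Plus 30 days into September → day 273.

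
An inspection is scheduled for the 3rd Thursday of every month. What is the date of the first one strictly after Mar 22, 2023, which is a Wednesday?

Apr 20, 2023

Mar 2023 starts on a Wednesday; its first Thursday is the 2nd, so the 3rd Thursday is the 16th — Mar 16, 2023.
That is not after Mar 22, 2023, so look at Apr 2023.
Apr 2023 starts on a Saturday; its first Thursday is the 6th, so the 3rd Thursday is the 20th — Apr 20, 2023.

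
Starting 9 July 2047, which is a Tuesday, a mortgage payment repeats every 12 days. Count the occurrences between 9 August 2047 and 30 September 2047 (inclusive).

Occurrences land 12·i days after 9 July 2047 for i = 0, 1, 2, …
9 August 2047 is 31 days after the start; 31 ÷ 12 = 2 remainder 7; since the remainder is 7, round up to i = 3. First occurrence in the window: #4 on 14 August 2047 (3×12 = 36 days in).
30 September 2047 is 83 days after the start; 83 ÷ 12 = 6 remainder 11. Last occurrence in the window: #7 on 19 September 2047.
Occurrences #4 through #7: 4 in total.

4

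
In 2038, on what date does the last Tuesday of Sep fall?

Sep 2038 begins on a Wednesday, so the first Tuesday is Sep 7 (6 days later).
Sep 2038 has 30 days. Adding weeks: 7, 14, 21, 28 — the last one ≤ 30 is the 28th.

Sep 28, 2038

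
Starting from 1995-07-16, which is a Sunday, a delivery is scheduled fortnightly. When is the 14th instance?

The 14th occurrence is 13 intervals after the first: 13 × 14 = 182 days after 1995-07-16.
July has 31 days — 15 days to the end of July leaves 167.
August has 31 days (136 left).
September has 30 days (106 left).
October has 31 days (75 left).
November has 30 days (45 left).
December has 31 days (14 left).
14 days into January → 1996-01-14.

1996-01-14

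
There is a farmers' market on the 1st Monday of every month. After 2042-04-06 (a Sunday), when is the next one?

April 2042 starts on a Tuesday, so its 1st Monday is 2042-04-07 (6 days in).
2042-04-07 is after 2042-04-06, so that is the next one.

2042-04-07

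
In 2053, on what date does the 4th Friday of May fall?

23 May 2053

The first Friday of May 2053 is May 2.
The 4th Friday is 3 weeks later: 2 + 21 = 23.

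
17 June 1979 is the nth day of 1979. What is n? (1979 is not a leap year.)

168

Days in months before June: 31 + 28 + 31 + 30 + 31 = 151.
Plus 17 days into June → day 168.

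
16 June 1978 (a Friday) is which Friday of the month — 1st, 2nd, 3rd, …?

3rd

Day 16 falls in week ⌈16/7⌉ of the month.
Days 1–7 hold the 1st Friday, 8–14 the 2nd, 15–21 the 3rd, 22–28 the 4th, 29–31 the 5th.
16 is in the range for the 3rd.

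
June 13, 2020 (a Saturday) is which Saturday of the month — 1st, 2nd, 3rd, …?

Day 13 falls in week ⌈13/7⌉ of the month.
Days 1–7 hold the 1st Saturday, 8–14 the 2nd, 15–21 the 3rd, 22–28 the 4th, 29–31 the 5th.
13 is in the range for the 2nd.

2nd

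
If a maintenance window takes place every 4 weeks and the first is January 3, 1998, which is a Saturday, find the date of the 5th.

The 5th occurrence is 4 intervals after the first: 4 × 28 = 112 days after January 3, 1998.
January has 31 days — 28 days to the end of January leaves 84.
February has 28 days (56 left).
March has 31 days (25 left).
25 days into April → April 25, 1998.

April 25, 1998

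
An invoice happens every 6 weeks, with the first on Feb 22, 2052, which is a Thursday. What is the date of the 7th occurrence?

Oct 31, 2052

The 7th occurrence is 6 intervals after the first: 6 × 42 = 252 days after Feb 22, 2052.
Feb has 29 days — 7 days to the end of Feb leaves 245.
Mar has 31 days (214 left).
Apr has 30 days (184 left).
May has 31 days (153 left).
Jun has 30 days (123 left).
Jul has 31 days (92 left).
Aug has 31 days (61 left).
Sep has 30 days (31 left).
31 days into Oct → Oct 31, 2052.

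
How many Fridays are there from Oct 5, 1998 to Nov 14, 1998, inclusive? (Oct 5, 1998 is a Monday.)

6

Oct 5, 1998 is a Monday; the first Friday on or after it is Oct 9, 1998 (4 days later).
From Oct 9, 1998 to Nov 14, 1998: 22 + 14 = 36 days (rest of Oct, Nov).
36 ÷ 7 = 5 full weeks with remainder 1, so 5 more Fridays after the first → 6.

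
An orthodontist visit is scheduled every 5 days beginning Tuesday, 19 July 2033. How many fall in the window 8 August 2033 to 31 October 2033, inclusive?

17

Occurrences land 5·i days after 19 July 2033 for i = 0, 1, 2, …
8 August 2033 is 20 days after the start; 20 ÷ 5 = 4 remainder 0. First occurrence in the window: #5 on 8 August 2033 (4×5 = 20 days in).
31 October 2033 is 104 days after the start; 104 ÷ 5 = 20 remainder 4. Last occurrence in the window: #21 on 27 October 2033.
Occurrences #5 through #21: 17 in total.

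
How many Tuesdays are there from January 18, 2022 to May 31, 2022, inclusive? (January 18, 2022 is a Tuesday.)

January 18, 2022 is a Tuesday; the first Tuesday on or after it is January 18, 2022.
From January 18, 2022 to May 31, 2022: 13 + 28 + 31 + 30 + 31 = 133 days (rest of January, February, March, April, May).
133 ÷ 7 = 19 full weeks with remainder 0, so 19 more Tuesdays after the first → 20.

20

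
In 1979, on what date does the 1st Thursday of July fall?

1979-07-05

July 1979 begins on a Sunday, so the first Thursday is July 5 (4 days later).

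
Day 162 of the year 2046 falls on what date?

January has 31 days (162 − 31 = 131 remain).
February has 28 days (131 − 28 = 103 remain).
March has 31 days (103 − 31 = 72 remain).
April has 30 days (72 − 30 = 42 remain).
May has 31 days (42 − 31 = 11 remain).
11 into June → June 11.

June 11, 2046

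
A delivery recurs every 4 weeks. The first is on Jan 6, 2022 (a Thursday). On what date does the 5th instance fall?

Apr 28, 2022

The 5th occurrence is 4 intervals after the first: 4 × 28 = 112 days after Jan 6, 2022.
Jan has 31 days — 25 days to the end of Jan leaves 87.
Feb has 28 days (59 left).
Mar has 31 days (28 left).
28 days into Apr → Apr 28, 2022.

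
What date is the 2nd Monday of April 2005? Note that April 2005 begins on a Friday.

11 April 2005

April 2005 begins on a Friday, so the first Monday is April 4 (3 days later).
The 2nd Monday is 1 weeks later: 4 + 7 = 11.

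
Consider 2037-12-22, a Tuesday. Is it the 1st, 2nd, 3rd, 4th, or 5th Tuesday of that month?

Day 22 falls in week ⌈22/7⌉ of the month.
Days 1–7 hold the 1st Tuesday, 8–14 the 2nd, 15–21 the 3rd, 22–28 the 4th, 29–31 the 5th.
22 is in the range for the 4th.

4th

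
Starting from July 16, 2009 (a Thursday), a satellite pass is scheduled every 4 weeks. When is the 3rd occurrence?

September 10, 2009

The 3rd occurrence is 2 intervals after the first: 2 × 28 = 56 days after July 16, 2009.
July has 31 days — 15 days to the end of July leaves 41.
August has 31 days (10 left).
10 days into September → September 10, 2009.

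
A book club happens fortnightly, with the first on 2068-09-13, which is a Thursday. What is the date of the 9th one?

The 9th occurrence is 8 intervals after the first: 8 × 14 = 112 days after 2068-09-13.
September has 30 days — 17 days to the end of September leaves 95.
October has 31 days (64 left).
November has 30 days (34 left).
December has 31 days (3 left).
3 days into January → 2069-01-03.

2069-01-03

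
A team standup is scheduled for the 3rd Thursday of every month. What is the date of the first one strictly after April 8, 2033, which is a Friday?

April 2033 starts on a Friday; its first Thursday is the 7th, so the 3rd Thursday is the 21st — April 21, 2033.
April 21, 2033 is after April 8, 2033, so that is the next one.

April 21, 2033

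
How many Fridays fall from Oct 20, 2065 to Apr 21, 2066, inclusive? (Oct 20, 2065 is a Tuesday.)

Oct 20, 2065 is a Tuesday; the first Friday on or after it is Oct 23, 2065 (3 days later).
From Oct 23, 2065 to Apr 21, 2066: 8 + 30 + 31 + 31 + 28 + 31 + 21 = 180 days (rest of Oct, Nov, Dec, Jan, Feb, Mar, Apr).
180 ÷ 7 = 25 full weeks with remainder 5, so 25 more Fridays after the first → 26.

26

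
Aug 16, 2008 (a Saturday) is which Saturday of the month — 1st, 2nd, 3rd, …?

Day 16 falls in week ⌈16/7⌉ of the month.
Days 1–7 hold the 1st Saturday, 8–14 the 2nd, 15–21 the 3rd, 22–28 the 4th, 29–31 the 5th.
16 is in the range for the 3rd.

3rd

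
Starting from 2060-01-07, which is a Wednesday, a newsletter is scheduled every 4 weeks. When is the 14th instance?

2061-01-05

The 14th occurrence is 13 intervals after the first: 13 × 28 = 364 days after 2060-01-07.
January has 31 days — 24 days to the end of January leaves 340.
February has 29 days (311 left).
March has 31 days (280 left).
April has 30 days (250 left).
May has 31 days (219 left).
June has 30 days (189 left).
July has 31 days (158 left).
August has 31 days (127 left).
September has 30 days (97 left).
October has 31 days (66 left).
November has 30 days (36 left).
December has 31 days (5 left).
5 days into January → 2061-01-05.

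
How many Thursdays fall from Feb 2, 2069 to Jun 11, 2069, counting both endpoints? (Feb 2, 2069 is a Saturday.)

Feb 2, 2069 is a Saturday; the first Thursday on or after it is Feb 7, 2069 (5 days later).
From Feb 7, 2069 to Jun 11, 2069: 21 + 31 + 30 + 31 + 11 = 124 days (rest of Feb, Mar, Apr, May, Jun).
124 ÷ 7 = 17 full weeks with remainder 5, so 17 more Thursdays after the first → 18.

18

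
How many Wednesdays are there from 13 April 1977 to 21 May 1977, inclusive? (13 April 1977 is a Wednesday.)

13 April 1977 is a Wednesday; the first Wednesday on or after it is 13 April 1977.
From 13 April 1977 to 21 May 1977: 17 + 21 = 38 days (rest of April, May).
38 ÷ 7 = 5 full weeks with remainder 3, so 5 more Wednesdays after the first → 6.

6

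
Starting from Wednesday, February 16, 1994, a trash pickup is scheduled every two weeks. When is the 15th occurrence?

The 15th occurrence is 14 intervals after the first: 14 × 14 = 196 days after February 16, 1994.
February has 28 days — 12 days to the end of February leaves 184.
March has 31 days (153 left).
April has 30 days (123 left).
May has 31 days (92 left).
June has 30 days (62 left).
July has 31 days (31 left).
31 days into August → August 31, 1994.

August 31, 1994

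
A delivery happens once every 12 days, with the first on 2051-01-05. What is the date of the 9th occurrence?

2051-04-11

The 9th occurrence is 8 intervals after the first: 8 × 12 = 96 days after 2051-01-05.
January has 31 days — 26 days to the end of January leaves 70.
February has 28 days (42 left).
March has 31 days (11 left).
11 days into April → 2051-04-11.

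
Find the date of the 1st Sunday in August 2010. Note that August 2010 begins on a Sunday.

August 2010 begins on a Sunday, so the first Sunday is August 1.

2010-08-01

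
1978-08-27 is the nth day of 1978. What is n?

239

Days in months before August: 31 + 28 + 31 + 30 + 31 + 30 + 31 = 212.
Plus 27 days into August → day 239.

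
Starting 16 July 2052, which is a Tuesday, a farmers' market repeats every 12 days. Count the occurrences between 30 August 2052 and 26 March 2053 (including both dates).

18

Occurrences land 12·i days after 16 July 2052 for i = 0, 1, 2, …
30 August 2052 is 45 days after the start; 45 ÷ 12 = 3 remainder 9; since the remainder is 9, round up to i = 4. First occurrence in the window: #5 on 2 September 2052 (4×12 = 48 days in).
26 March 2053 is 253 days after the start; 253 ÷ 12 = 21 remainder 1. Last occurrence in the window: #22 on 25 March 2053.
Occurrences #5 through #22: 18 in total.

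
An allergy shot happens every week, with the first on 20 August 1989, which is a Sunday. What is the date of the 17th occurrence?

The 17th occurrence is 16 intervals after the first: 16 × 7 = 112 days after 20 August 1989.
August has 31 days — 11 days to the end of August leaves 101.
September has 30 days (71 left).
October has 31 days (40 left).
November has 30 days (10 left).
10 days into December → 10 December 1989.

10 December 1989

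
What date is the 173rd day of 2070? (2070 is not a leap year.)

22 June 2070

January has 31 days (173 − 31 = 142 remain).
February has 28 days (142 − 28 = 114 remain).
March has 31 days (114 − 31 = 83 remain).
April has 30 days (83 − 30 = 53 remain).
May has 31 days (53 − 31 = 22 remain).
22 into June → June 22.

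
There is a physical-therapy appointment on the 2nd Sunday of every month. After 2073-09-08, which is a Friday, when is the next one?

2073-09-10

September 2073 starts on a Friday; its first Sunday is the 3rd, so the 2nd Sunday is the 10th — 2073-09-10.
2073-09-10 is after 2073-09-08, so that is the next one.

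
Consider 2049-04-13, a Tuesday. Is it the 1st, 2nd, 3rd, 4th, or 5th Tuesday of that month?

2nd

Day 13 falls in week ⌈13/7⌉ of the month.
Days 1–7 hold the 1st Tuesday, 8–14 the 2nd, 15–21 the 3rd, 22–28 the 4th, 29–31 the 5th.
13 is in the range for the 2nd.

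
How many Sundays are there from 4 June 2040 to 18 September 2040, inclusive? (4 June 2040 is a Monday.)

4 June 2040 is a Monday; the first Sunday on or after it is 10 June 2040 (6 days later).
From 10 June 2040 to 18 September 2040: 20 + 31 + 31 + 18 = 100 days (rest of June, July, August, September).
100 ÷ 7 = 14 full weeks with remainder 2, so 14 more Sundays after the first → 15.

15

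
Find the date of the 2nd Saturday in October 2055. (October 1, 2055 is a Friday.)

October 2055 begins on a Friday, so the first Saturday is October 2 (1 day later).
The 2nd Saturday is 1 weeks later: 2 + 7 = 9.

2055-10-09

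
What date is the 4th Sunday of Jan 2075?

Jan 27, 2075

Jan 2075 begins on a Tuesday, so the first Sunday is Jan 6 (5 days later).
The 4th Sunday is 3 weeks later: 6 + 21 = 27.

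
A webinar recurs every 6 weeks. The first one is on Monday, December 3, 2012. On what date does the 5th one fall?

The 5th occurrence is 4 intervals after the first: 4 × 42 = 168 days after December 3, 2012.
December has 31 days — 28 days to the end of December leaves 140.
January has 31 days (109 left).
February has 28 days (81 left).
March has 31 days (50 left).
April has 30 days (20 left).
20 days into May → May 20, 2013.

May 20, 2013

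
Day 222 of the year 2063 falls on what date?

10 August 2063

January has 31 days (222 − 31 = 191 remain).
February has 28 days (191 − 28 = 163 remain).
March has 31 days (163 − 31 = 132 remain).
April has 30 days (132 − 30 = 102 remain).
May has 31 days (102 − 31 = 71 remain).
June has 30 days (71 − 30 = 41 remain).
July has 31 days (41 − 31 = 10 remain).
10 into August → August 10.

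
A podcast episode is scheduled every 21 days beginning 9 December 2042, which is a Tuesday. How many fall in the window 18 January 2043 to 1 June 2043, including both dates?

Occurrences land 21·i days after 9 December 2042 for i = 0, 1, 2, …
18 January 2043 is 40 days after the start; 40 ÷ 21 = 1 remainder 19; since the remainder is 19, round up to i = 2. First occurrence in the window: #3 on 20 January 2043 (2×21 = 42 days in).
1 June 2043 is 174 days after the start; 174 ÷ 21 = 8 remainder 6. Last occurrence in the window: #9 on 26 May 2043.
Occurrences #3 through #9: 7 in total.

7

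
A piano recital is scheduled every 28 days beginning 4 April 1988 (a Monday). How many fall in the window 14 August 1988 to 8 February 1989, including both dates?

7

Occurrences land 28·i days after 4 April 1988 for i = 0, 1, 2, …
14 August 1988 is 132 days after the start; 132 ÷ 28 = 4 remainder 20; since the remainder is 20, round up to i = 5. First occurrence in the window: #6 on 22 August 1988 (5×28 = 140 days in).
8 February 1989 is 310 days after the start; 310 ÷ 28 = 11 remainder 2. Last occurrence in the window: #12 on 6 February 1989.
Occurrences #6 through #12: 7 in total.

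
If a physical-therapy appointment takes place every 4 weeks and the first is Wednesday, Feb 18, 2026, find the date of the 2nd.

The 2nd occurrence is 1 interval after the first: 1 × 28 = 28 days after Feb 18, 2026.
Feb has 28 days — 10 days to the end of Feb leaves 18.
18 days into Mar → Mar 18, 2026.

Mar 18, 2026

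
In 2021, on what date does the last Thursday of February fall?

February 2021 begins on a Monday, so the first Thursday is February 4 (3 days later).
February 2021 has 28 days. Adding weeks: 4, 11, 18, 25 — the last one ≤ 28 is the 25th.

2021-02-25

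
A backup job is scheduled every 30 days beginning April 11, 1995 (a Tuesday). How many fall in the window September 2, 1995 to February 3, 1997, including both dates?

18

Occurrences land 30·i days after April 11, 1995 for i = 0, 1, 2, …
September 2, 1995 is 144 days after the start; 144 ÷ 30 = 4 remainder 24; since the remainder is 24, round up to i = 5. First occurrence in the window: #6 on September 8, 1995 (5×30 = 150 days in).
February 3, 1997 is 664 days after the start; 664 ÷ 30 = 22 remainder 4. Last occurrence in the window: #23 on January 30, 1997.
Occurrences #6 through #23: 18 in total.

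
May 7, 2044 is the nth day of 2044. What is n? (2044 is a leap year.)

128

Days in months before May: 31 + 29 + 31 + 30 = 121.
Plus 7 days into May → day 128.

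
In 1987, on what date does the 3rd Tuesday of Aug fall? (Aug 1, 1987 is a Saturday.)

Aug 18, 1987

Aug 1987 begins on a Saturday, so the first Tuesday is Aug 4 (3 days later).
The 3rd Tuesday is 2 weeks later: 4 + 14 = 18.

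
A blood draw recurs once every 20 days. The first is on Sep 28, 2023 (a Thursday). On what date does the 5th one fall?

Dec 17, 2023

The 5th occurrence is 4 intervals after the first: 4 × 20 = 80 days after Sep 28, 2023.
Sep has 30 days — 2 days to the end of Sep leaves 78.
Oct has 31 days (47 left).
Nov has 30 days (17 left).
17 days into Dec → Dec 17, 2023.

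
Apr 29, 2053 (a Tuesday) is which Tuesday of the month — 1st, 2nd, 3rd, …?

Day 29 falls in week ⌈29/7⌉ of the month.
Days 1–7 hold the 1st Tuesday, 8–14 the 2nd, 15–21 the 3rd, 22–28 the 4th, 29–31 the 5th.
29 is in the range for the 5th.

5th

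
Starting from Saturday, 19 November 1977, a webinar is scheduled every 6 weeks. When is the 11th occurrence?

13 January 1979

The 11th occurrence is 10 intervals after the first: 10 × 42 = 420 days after 19 November 1977.
November has 30 days — 11 days to the end of November leaves 409.
From end of November to end of 1977 is 31 days (378 left).
1978 has 365 days (13 left).
13 days into January → 13 January 1979.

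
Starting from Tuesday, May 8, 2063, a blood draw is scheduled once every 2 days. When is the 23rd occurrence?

Jun 21, 2063

The 23rd occurrence is 22 intervals after the first: 22 × 2 = 44 days after May 8, 2063.
May has 31 days — 23 days to the end of May leaves 21.
21 days into Jun → Jun 21, 2063.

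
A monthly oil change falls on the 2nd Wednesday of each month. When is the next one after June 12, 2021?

June 2021 starts on a Tuesday; its first Wednesday is the 2nd, so the 2nd Wednesday is the 9th — June 9, 2021.
That is not after June 12, 2021, so look at July 2021.
July 2021 starts on a Thursday; its first Wednesday is the 7th, so the 2nd Wednesday is the 14th — July 14, 2021.

July 14, 2021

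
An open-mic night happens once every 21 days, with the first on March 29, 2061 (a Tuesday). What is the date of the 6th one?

The 6th occurrence is 5 intervals after the first: 5 × 21 = 105 days after March 29, 2061.
March has 31 days — 2 days to the end of March leaves 103.
April has 30 days (73 left).
May has 31 days (42 left).
June has 30 days (12 left).
12 days into July → July 12, 2061.

July 12, 2061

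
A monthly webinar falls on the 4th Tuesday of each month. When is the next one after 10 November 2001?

November 2001 starts on a Thursday; its first Tuesday is the 6th, so the 4th Tuesday is the 27th — 27 November 2001.
27 November 2001 is after 10 November 2001, so that is the next one.

27 November 2001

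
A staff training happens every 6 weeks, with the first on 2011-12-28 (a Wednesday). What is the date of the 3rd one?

2012-03-21

The 3rd occurrence is 2 intervals after the first: 2 × 42 = 84 days after 2011-12-28.
December has 31 days — 3 days to the end of December leaves 81.
January has 31 days (50 left).
February has 29 days (21 left).
21 days into March → 2012-03-21.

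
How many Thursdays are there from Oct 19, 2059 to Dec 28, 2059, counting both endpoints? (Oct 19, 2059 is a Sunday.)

10

Oct 19, 2059 is a Sunday; the first Thursday on or after it is Oct 23, 2059 (4 days later).
From Oct 23, 2059 to Dec 28, 2059: 8 + 30 + 28 = 66 days (rest of Oct, Nov, Dec).
66 ÷ 7 = 9 full weeks with remainder 3, so 9 more Thursdays after the first → 10.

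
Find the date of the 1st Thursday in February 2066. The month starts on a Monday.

February 4, 2066

February 2066 begins on a Monday, so the first Thursday is February 4 (3 days later).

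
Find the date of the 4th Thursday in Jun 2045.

Jun 22, 2045

Jun 2045 begins on a Thursday, so the first Thursday is Jun 1.
The 4th Thursday is 3 weeks later: 1 + 21 = 22.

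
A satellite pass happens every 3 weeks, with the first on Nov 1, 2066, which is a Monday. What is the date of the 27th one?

The 27th occurrence is 26 intervals after the first: 26 × 21 = 546 days after Nov 1, 2066.
Nov has 30 days — 29 days to the end of Nov leaves 517.
From end of Nov to end of 2066 is 31 days (486 left).
2067 has 365 days (121 left).
Jan has 31 days (90 left).
Feb has 29 days (61 left).
Mar has 31 days (30 left).
30 days into Apr → Apr 30, 2068.

Apr 30, 2068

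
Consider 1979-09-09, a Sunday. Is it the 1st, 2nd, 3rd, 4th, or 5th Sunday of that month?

2nd

Day 9 falls in week ⌈9/7⌉ of the month.
Days 1–7 hold the 1st Sunday, 8–14 the 2nd, 15–21 the 3rd, 22–28 the 4th, 29–31 the 5th.
9 is in the range for the 2nd.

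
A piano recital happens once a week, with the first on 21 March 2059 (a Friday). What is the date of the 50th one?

27 February 2060

The 50th occurrence is 49 intervals after the first: 49 × 7 = 343 days after 21 March 2059.
March has 31 days — 10 days to the end of March leaves 333.
April has 30 days (303 left).
May has 31 days (272 left).
June has 30 days (242 left).
July has 31 days (211 left).
August has 31 days (180 left).
September has 30 days (150 left).
October has 31 days (119 left).
November has 30 days (89 left).
December has 31 days (58 left).
January has 31 days (27 left).
27 days into February → 27 February 2060.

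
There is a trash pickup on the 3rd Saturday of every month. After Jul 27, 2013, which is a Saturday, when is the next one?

Jul 2013 starts on a Monday; its first Saturday is the 6th, so the 3rd Saturday is the 20th — Jul 20, 2013.
That is not after Jul 27, 2013, so look at Aug 2013.
Aug 2013 starts on a Thursday; its first Saturday is the 3rd, so the 3rd Saturday is the 17th — Aug 17, 2013.

Aug 17, 2013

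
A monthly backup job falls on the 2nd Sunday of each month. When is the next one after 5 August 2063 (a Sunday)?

August 2063 starts on a Wednesday; its first Sunday is the 5th, so the 2nd Sunday is the 12th — 12 August 2063.
12 August 2063 is after 5 August 2063, so that is the next one.

12 August 2063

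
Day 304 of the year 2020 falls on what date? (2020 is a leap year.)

30 October 2020

January has 31 days (304 − 31 = 273 remain).
February has 29 days (273 − 29 = 244 remain).
March has 31 days (244 − 31 = 213 remain).
April has 30 days (213 − 30 = 183 remain).
May has 31 days (183 − 31 = 152 remain).
June has 30 days (152 − 30 = 122 remain).
July has 31 days (122 − 31 = 91 remain).
August has 31 days (91 − 31 = 60 remain).
September has 30 days (60 − 30 = 30 remain).
30 into October → October 30.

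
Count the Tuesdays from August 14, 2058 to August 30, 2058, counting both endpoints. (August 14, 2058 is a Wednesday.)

2

August 14, 2058 is a Wednesday; the first Tuesday on or after it is August 20, 2058 (6 days later).
From August 20, 2058 to August 30, 2058 is 30 − 20 = 10 days.
10 ÷ 7 = 1 full weeks with remainder 3, so 1 more Tuesdays after the first → 2.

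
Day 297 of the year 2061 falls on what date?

January has 31 days (297 − 31 = 266 remain).
February has 28 days (266 − 28 = 238 remain).
March has 31 days (238 − 31 = 207 remain).
April has 30 days (207 − 30 = 177 remain).
May has 31 days (177 − 31 = 146 remain).
June has 30 days (146 − 30 = 116 remain).
July has 31 days (116 − 31 = 85 remain).
August has 31 days (85 − 31 = 54 remain).
September has 30 days (54 − 30 = 24 remain).
24 into October → October 24.

24 October 2061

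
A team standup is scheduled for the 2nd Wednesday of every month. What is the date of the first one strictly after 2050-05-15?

May 2050 starts on a Sunday; its first Wednesday is the 4th, so the 2nd Wednesday is the 11th — 2050-05-11.
That is not after 2050-05-15, so look at June 2050.
June 2050 starts on a Wednesday; its first Wednesday is the 1st, so the 2nd Wednesday is the 8th — 2050-06-08.

2050-06-08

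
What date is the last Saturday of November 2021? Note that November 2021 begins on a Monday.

November 27, 2021

November 2021 begins on a Monday, so the first Saturday is November 6 (5 days later).
November 2021 has 30 days. Adding weeks: 6, 13, 20, 27 — the last one ≤ 30 is the 27th.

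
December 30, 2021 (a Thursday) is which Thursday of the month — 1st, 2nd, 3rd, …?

Day 30 falls in week ⌈30/7⌉ of the month.
Days 1–7 hold the 1st Thursday, 8–14 the 2nd, 15–21 the 3rd, 22–28 the 4th, 29–31 the 5th.
30 is in the range for the 5th.

5th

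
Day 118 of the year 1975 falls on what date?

January has 31 days (118 − 31 = 87 remain).
February has 28 days (87 − 28 = 59 remain).
March has 31 days (59 − 31 = 28 remain).
28 into April → April 28.

April 28, 1975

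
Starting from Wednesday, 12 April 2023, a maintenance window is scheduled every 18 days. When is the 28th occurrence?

The 28th occurrence is 27 intervals after the first: 27 × 18 = 486 days after 12 April 2023.
April has 30 days — 18 days to the end of April leaves 468.
From end of April to end of 2023 is 245 days (223 left).
January has 31 days (192 left).
February has 29 days (163 left).
March has 31 days (132 left).
April has 30 days (102 left).
May has 31 days (71 left).
June has 30 days (41 left).
July has 31 days (10 left).
10 days into August → 10 August 2024.

10 August 2024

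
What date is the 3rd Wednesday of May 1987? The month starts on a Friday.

1987-05-20

May 1987 begins on a Friday, so the first Wednesday is May 6 (5 days later).
The 3rd Wednesday is 2 weeks later: 6 + 14 = 20.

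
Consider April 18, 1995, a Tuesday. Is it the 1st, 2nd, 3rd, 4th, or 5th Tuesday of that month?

Day 18 falls in week ⌈18/7⌉ of the month.
Days 1–7 hold the 1st Tuesday, 8–14 the 2nd, 15–21 the 3rd, 22–28 the 4th, 29–31 the 5th.
18 is in the range for the 3rd.

3rd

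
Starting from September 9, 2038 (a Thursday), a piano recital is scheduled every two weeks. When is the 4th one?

The 4th occurrence is 3 intervals after the first: 3 × 14 = 42 days after September 9, 2038.
September has 30 days — 21 days to the end of September leaves 21.
21 days into October → October 21, 2038.

October 21, 2038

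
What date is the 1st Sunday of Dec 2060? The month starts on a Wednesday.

Dec 5, 2060

Dec 2060 begins on a Wednesday, so the first Sunday is Dec 5 (4 days later).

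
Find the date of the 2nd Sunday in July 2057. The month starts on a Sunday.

8 July 2057

July 2057 begins on a Sunday, so the first Sunday is July 1.
The 2nd Sunday is 1 weeks later: 1 + 7 = 8.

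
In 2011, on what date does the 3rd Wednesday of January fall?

January 19, 2011

The first Wednesday of January 2011 is January 5.
The 3rd Wednesday is 2 weeks later: 5 + 14 = 19.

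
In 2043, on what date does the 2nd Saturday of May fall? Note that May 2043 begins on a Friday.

May 2043 begins on a Friday, so the first Saturday is May 2 (1 day later).
The 2nd Saturday is 1 weeks later: 2 + 7 = 9.

May 9, 2043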